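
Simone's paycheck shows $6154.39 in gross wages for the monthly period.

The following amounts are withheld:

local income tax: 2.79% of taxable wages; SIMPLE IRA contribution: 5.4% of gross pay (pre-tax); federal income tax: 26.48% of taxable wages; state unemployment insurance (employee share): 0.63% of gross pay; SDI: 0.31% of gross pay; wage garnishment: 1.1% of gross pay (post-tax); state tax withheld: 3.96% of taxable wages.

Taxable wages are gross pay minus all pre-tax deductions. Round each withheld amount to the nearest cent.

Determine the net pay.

$3761.83

SIMPLE IRA contribution: $6154.39 × 0.054 = $332.34
Taxable wages = $6154.39 − $332.34 = $5822.05
Local income tax: $5822.05 × 0.0279 = $162.44
Federal income tax: $5822.05 × 0.2648 = $1541.68
State tax withheld: $5822.05 × 0.0396 = $230.55
State unemployment insurance (employee share): $6154.39 × 0.0063 = $38.77
SDI: $6154.39 × 0.0031 = $19.08
Wage garnishment: $6154.39 × 0.011 = $67.70
Total deductions = $332.34 + $162.44 + $1541.68 + $230.55 + $38.77 + $19.08 + $67.70 = $2392.56
Net pay = $6154.39 − $2392.56 = $3761.83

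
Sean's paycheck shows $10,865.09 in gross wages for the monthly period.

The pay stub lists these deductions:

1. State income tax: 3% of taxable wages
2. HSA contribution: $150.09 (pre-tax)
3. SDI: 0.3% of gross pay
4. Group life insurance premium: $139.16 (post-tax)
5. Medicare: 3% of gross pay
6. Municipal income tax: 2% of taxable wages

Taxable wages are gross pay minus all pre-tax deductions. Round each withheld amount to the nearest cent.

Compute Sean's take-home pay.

$9,681.54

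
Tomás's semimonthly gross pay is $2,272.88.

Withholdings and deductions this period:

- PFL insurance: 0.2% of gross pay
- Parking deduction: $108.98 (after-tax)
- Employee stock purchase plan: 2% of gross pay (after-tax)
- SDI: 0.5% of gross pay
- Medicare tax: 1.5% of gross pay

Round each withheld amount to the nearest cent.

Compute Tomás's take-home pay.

$2,068.44

PFL insurance: $2,272.88 × 0.002 = $4.55
SDI: $2,272.88 × 0.005 = $11.36
Medicare tax: $2,272.88 × 0.015 = $34.09
Parking deduction: $108.98
Employee stock purchase plan: $2,272.88 × 0.02 = $45.46
Total deductions = $4.55 + $11.36 + $34.09 + $108.98 + $45.46 = $204.44
Net pay = $2,272.88 − $204.44 = $2,068.44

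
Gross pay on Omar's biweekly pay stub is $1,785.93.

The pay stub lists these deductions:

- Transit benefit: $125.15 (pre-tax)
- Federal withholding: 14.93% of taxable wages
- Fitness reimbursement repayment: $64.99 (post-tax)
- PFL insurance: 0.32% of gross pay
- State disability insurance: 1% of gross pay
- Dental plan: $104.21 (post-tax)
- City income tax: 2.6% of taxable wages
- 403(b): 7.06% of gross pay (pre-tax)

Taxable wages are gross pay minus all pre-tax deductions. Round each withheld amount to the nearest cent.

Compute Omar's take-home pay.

403(b): $1,785.93 × 0.0706 = $126.09
Transit benefit: $125.15
Pre-tax total = $126.09 + $125.15 = $251.24
Taxable wages = $1,785.93 − $251.24 = $1,534.69
Federal withholding: $1,534.69 × 0.1493 = $229.13
City income tax: $1,534.69 × 0.026 = $39.90
State disability insurance: $1,785.93 × 0.01 = $17.86
PFL insurance: $1,785.93 × 0.0032 = $5.71
Dental plan: $104.21
Fitness reimbursement repayment: $64.99
Total deductions = $126.09 + $125.15 + $229.13 + $39.90 + $17.86 + $5.71 + $104.21 + $64.99 = $713.04
Net pay = $1,785.93 − $713.04 = $1,072.89

$1,072.89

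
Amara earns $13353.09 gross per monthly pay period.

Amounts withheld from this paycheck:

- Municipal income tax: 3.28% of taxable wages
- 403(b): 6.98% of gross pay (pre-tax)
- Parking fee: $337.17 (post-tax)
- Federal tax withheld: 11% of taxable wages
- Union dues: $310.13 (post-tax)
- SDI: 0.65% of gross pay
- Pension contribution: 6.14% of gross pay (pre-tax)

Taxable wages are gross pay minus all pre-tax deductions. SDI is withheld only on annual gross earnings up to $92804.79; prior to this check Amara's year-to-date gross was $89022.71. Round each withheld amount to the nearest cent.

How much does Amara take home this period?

Pension contribution: $13353.09 × 0.0614 = $819.88
403(b): $13353.09 × 0.0698 = $932.05
Pre-tax total = $819.88 + $932.05 = $1751.93
Taxable wages = $13353.09 − $1751.93 = $11601.16
Federal tax withheld: $11601.16 × 0.11 = $1276.13
Municipal income tax: $11601.16 × 0.0328 = $380.52
SDI: only $92804.79 − $89022.71 = $3782.08 of this check is subject → $3782.08 × 0.0065 = $24.58
Parking fee: $337.17
Union dues: $310.13
Total deductions = $819.88 + $932.05 + $1276.13 + $380.52 + $24.58 + $337.17 + $310.13 = $4080.46
Net pay = $13353.09 − $4080.46 = $9272.63

$9272.63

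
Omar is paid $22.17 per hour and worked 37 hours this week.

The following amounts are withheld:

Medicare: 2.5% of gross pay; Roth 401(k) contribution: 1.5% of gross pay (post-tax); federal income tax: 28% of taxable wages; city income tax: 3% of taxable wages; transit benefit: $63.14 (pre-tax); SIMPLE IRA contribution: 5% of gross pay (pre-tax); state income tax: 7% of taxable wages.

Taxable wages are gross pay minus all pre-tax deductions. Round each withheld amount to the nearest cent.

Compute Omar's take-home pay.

$411.20

Gross pay: 37 × $22.17 = $820.29
SIMPLE IRA contribution: $820.29 × 0.05 = $41.01
Transit benefit: $63.14
Pre-tax total = $41.01 + $63.14 = $104.15
Taxable wages = $820.29 − $104.15 = $716.14
State income tax: $716.14 × 0.07 = $50.13
Federal income tax: $716.14 × 0.28 = $200.52
City income tax: $716.14 × 0.03 = $21.48
Medicare: $820.29 × 0.025 = $20.51
Roth 401(k) contribution: $820.29 × 0.015 = $12.30
Total deductions = $41.01 + $63.14 + $50.13 + $200.52 + $21.48 + $20.51 + $12.30 = $409.09
Net pay = $820.29 − $409.09 = $411.20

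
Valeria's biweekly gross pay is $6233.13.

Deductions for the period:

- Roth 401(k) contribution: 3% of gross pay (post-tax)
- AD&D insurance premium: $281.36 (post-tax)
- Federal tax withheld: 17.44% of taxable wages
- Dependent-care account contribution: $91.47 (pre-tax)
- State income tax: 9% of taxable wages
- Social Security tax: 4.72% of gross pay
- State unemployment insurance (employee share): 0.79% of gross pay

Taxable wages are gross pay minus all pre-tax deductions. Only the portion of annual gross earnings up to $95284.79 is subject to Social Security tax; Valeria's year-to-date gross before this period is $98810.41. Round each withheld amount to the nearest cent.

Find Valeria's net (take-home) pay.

Dependent-care account contribution: $91.47
Taxable wages = $6233.13 − $91.47 = $6141.66
Federal tax withheld: $6141.66 × 0.1744 = $1071.11
State income tax: $6141.66 × 0.09 = $552.75
State unemployment insurance (employee share): $6233.13 × 0.0079 = $49.24
Social Security tax: annual cap $95284.79 already reached (YTD $98810.41), so $0.00
AD&D insurance premium: $281.36
Roth 401(k) contribution: $6233.13 × 0.03 = $186.99
Total deductions = $91.47 + $1071.11 + $552.75 + $49.24 + $0.00 + $281.36 + $186.99 = $2232.92
Net pay = $6233.13 − $2232.92 = $4000.21

$4000.21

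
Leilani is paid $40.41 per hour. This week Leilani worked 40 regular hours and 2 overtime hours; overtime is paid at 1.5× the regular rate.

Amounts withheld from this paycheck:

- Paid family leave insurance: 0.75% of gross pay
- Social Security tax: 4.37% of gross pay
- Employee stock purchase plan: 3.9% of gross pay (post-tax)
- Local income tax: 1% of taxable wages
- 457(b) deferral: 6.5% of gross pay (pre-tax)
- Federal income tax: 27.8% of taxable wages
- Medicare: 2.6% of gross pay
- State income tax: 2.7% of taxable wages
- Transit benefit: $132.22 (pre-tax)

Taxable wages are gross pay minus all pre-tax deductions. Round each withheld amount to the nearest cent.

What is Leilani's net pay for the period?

Regular pay: 40 × $40.41 = $1,616.40
Overtime pay: 2 × $40.41 × 1.5 = $121.23
Gross pay = $1,616.40 + $121.23 = $1,737.63
457(b) deferral: $1,737.63 × 0.065 = $112.95
Transit benefit: $132.22
Pre-tax total = $112.95 + $132.22 = $245.17
Taxable wages = $1,737.63 − $245.17 = $1,492.46
Federal income tax: $1,492.46 × 0.278 = $414.90
Local income tax: $1,492.46 × 0.01 = $14.92
State income tax: $1,492.46 × 0.027 = $40.30
Medicare: $1,737.63 × 0.026 = $45.18
Paid family leave insurance: $1,737.63 × 0.0075 = $13.03
Social Security tax: $1,737.63 × 0.0437 = $75.93
Employee stock purchase plan: $1,737.63 × 0.039 = $67.77
Total deductions = $112.95 + $132.22 + $414.90 + $14.92 + $40.30 + $45.18 + $13.03 + $75.93 + $67.77 = $917.20
Net pay = $1,737.63 − $917.20 = $820.43

$820.43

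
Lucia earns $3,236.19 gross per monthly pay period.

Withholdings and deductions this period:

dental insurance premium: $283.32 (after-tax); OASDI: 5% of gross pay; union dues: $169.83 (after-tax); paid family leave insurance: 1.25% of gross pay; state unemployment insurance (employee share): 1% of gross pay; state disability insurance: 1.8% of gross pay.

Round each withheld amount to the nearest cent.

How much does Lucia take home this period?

State unemployment insurance (employee share): $3,236.19 × 0.01 = $32.36
OASDI: $3,236.19 × 0.05 = $161.81
State disability insurance: $3,236.19 × 0.018 = $58.25
Paid family leave insurance: $3,236.19 × 0.0125 = $40.45
Union dues: $169.83
Dental insurance premium: $283.32
Total deductions = $32.36 + $161.81 + $58.25 + $40.45 + $169.83 + $283.32 = $746.02
Net pay = $3,236.19 − $746.02 = $2,490.17

$2,490.17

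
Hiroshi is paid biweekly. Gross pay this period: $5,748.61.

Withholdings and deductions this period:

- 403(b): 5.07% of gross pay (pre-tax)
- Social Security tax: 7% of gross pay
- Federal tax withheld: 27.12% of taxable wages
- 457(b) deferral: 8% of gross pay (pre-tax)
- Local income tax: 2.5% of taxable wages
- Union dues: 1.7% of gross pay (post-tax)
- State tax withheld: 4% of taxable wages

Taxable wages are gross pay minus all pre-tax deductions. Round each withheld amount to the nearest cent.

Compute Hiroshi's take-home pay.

$2,817.06

403(b): $5,748.61 × 0.0507 = $291.45
457(b) deferral: $5,748.61 × 0.08 = $459.89
Pre-tax total = $291.45 + $459.89 = $751.34
Taxable wages = $5,748.61 − $751.34 = $4,997.27
Local income tax: $4,997.27 × 0.025 = $124.93
Federal tax withheld: $4,997.27 × 0.2712 = $1,355.26
State tax withheld: $4,997.27 × 0.04 = $199.89
Social Security tax: $5,748.61 × 0.07 = $402.40
Union dues: $5,748.61 × 0.017 = $97.73
Total deductions = $291.45 + $459.89 + $124.93 + $1,355.26 + $199.89 + $402.40 + $97.73 = $2,931.55
Net pay = $5,748.61 − $2,931.55 = $2,817.06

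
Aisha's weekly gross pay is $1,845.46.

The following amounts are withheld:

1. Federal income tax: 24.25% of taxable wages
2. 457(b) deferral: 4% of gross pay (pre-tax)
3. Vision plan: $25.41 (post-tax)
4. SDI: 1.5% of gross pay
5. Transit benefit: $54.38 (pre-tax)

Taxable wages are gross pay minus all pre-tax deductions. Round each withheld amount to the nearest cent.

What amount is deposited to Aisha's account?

Transit benefit: $54.38
457(b) deferral: $1,845.46 × 0.04 = $73.82
Pre-tax total = $54.38 + $73.82 = $128.20
Taxable wages = $1,845.46 − $128.20 = $1,717.26
Federal income tax: $1,717.26 × 0.2425 = $416.44
SDI: $1,845.46 × 0.015 = $27.68
Vision plan: $25.41
Total deductions = $54.38 + $73.82 + $416.44 + $27.68 + $25.41 = $597.73
Net pay = $1,845.46 − $597.73 = $1,247.73

$1,247.73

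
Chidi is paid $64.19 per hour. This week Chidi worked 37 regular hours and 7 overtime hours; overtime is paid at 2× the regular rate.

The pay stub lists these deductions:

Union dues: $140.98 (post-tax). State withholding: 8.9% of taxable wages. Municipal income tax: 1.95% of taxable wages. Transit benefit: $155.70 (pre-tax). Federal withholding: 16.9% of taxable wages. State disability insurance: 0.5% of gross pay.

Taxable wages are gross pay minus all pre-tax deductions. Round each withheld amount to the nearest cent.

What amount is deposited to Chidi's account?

$2,095.40

Regular pay: 37 × $64.19 = $2,375.03
Overtime pay: 7 × $64.19 × 2 = $898.66
Gross pay = $2,375.03 + $898.66 = $3,273.69
Transit benefit: $155.70
Taxable wages = $3,273.69 − $155.70 = $3,117.99
Municipal income tax: $3,117.99 × 0.0195 = $60.80
Federal withholding: $3,117.99 × 0.169 = $526.94
State withholding: $3,117.99 × 0.089 = $277.50
State disability insurance: $3,273.69 × 0.005 = $16.37
Union dues: $140.98
Total deductions = $155.70 + $60.80 + $526.94 + $277.50 + $16.37 + $140.98 = $1,178.29
Net pay = $3,273.69 − $1,178.29 = $2,095.40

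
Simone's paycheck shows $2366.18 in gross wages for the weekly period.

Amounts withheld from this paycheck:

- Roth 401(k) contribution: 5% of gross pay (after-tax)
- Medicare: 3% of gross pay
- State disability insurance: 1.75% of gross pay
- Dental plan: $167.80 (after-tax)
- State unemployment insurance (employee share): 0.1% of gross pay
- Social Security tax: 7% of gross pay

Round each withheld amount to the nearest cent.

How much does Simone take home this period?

State unemployment insurance (employee share): $2366.18 × 0.001 = $2.37
State disability insurance: $2366.18 × 0.0175 = $41.41
Social Security tax: $2366.18 × 0.07 = $165.63
Medicare: $2366.18 × 0.03 = $70.99
Roth 401(k) contribution: $2366.18 × 0.05 = $118.31
Dental plan: $167.80
Total deductions = $2.37 + $41.41 + $165.63 + $70.99 + $118.31 + $167.80 = $566.51
Net pay = $2366.18 − $566.51 = $1799.67

$1799.67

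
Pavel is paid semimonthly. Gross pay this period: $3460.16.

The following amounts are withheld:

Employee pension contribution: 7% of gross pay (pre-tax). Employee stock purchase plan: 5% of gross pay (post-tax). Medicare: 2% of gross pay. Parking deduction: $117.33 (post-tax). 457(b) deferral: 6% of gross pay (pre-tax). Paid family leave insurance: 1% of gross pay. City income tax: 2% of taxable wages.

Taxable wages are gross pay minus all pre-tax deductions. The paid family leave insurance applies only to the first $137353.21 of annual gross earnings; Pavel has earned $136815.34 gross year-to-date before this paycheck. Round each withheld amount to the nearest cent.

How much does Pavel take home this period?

$2585.21

457(b) deferral: $3460.16 × 0.06 = $207.61
Employee pension contribution: $3460.16 × 0.07 = $242.21
Pre-tax total = $207.61 + $242.21 = $449.82
Taxable wages = $3460.16 − $449.82 = $3010.34
City income tax: $3010.34 × 0.02 = $60.21
Medicare: $3460.16 × 0.02 = $69.20
Paid family leave insurance: only $137353.21 − $136815.34 = $537.87 of this check is subject → $537.87 × 0.01 = $5.38
Parking deduction: $117.33
Employee stock purchase plan: $3460.16 × 0.05 = $173.01
Total deductions = $207.61 + $242.21 + $60.21 + $69.20 + $5.38 + $117.33 + $173.01 = $874.95
Net pay = $3460.16 − $874.95 = $2585.21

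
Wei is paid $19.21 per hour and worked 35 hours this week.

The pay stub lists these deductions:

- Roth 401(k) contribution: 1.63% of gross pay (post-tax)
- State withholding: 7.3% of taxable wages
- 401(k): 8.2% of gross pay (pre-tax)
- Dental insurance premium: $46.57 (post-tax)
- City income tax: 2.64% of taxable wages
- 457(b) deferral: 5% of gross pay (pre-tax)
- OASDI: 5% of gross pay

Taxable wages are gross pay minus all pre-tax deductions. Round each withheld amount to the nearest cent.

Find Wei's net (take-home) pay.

Gross pay: 35 × $19.21 = $672.35
401(k): $672.35 × 0.082 = $55.13
457(b) deferral: $672.35 × 0.05 = $33.62
Pre-tax total = $55.13 + $33.62 = $88.75
Taxable wages = $672.35 − $88.75 = $583.60
State withholding: $583.60 × 0.073 = $42.60
City income tax: $583.60 × 0.0264 = $15.41
OASDI: $672.35 × 0.05 = $33.62
Roth 401(k) contribution: $672.35 × 0.0163 = $10.96
Dental insurance premium: $46.57
Total deductions = $55.13 + $33.62 + $42.60 + $15.41 + $33.62 + $10.96 + $46.57 = $237.91
Net pay = $672.35 − $237.91 = $434.44

$434.44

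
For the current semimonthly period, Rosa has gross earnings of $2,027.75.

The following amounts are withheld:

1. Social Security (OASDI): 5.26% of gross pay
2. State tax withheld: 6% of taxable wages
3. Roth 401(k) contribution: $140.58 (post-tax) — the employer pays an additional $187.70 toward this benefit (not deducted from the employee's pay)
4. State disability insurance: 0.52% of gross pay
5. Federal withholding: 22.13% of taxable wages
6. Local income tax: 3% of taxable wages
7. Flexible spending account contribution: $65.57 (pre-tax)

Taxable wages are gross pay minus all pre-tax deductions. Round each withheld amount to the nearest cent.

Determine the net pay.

$1,093.57

Flexible spending account contribution: $65.57
Taxable wages = $2,027.75 − $65.57 = $1,962.18
State tax withheld: $1,962.18 × 0.06 = $117.73
Federal withholding: $1,962.18 × 0.2213 = $434.23
Local income tax: $1,962.18 × 0.03 = $58.87
Social Security (OASDI): $2,027.75 × 0.0526 = $106.66
State disability insurance: $2,027.75 × 0.0052 = $10.54
Roth 401(k) contribution: $140.58
(Employer's $187.70 toward Roth 401(k) contribution is not withheld from the employee.)
Total deductions = $65.57 + $117.73 + $434.23 + $58.87 + $106.66 + $10.54 + $140.58 = $934.18
Net pay = $2,027.75 − $934.18 = $1,093.57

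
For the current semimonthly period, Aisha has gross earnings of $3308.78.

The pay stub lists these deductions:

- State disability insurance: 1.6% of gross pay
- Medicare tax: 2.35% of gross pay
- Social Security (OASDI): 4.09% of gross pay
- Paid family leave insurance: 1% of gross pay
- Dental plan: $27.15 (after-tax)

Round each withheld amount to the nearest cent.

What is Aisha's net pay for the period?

$2982.51

State disability insurance: $3308.78 × 0.016 = $52.94
Medicare tax: $3308.78 × 0.0235 = $77.76
Social Security (OASDI): $3308.78 × 0.0409 = $135.33
Paid family leave insurance: $3308.78 × 0.01 = $33.09
Dental plan: $27.15
Total deductions = $52.94 + $77.76 + $135.33 + $33.09 + $27.15 = $326.27
Net pay = $3308.78 − $326.27 = $2982.51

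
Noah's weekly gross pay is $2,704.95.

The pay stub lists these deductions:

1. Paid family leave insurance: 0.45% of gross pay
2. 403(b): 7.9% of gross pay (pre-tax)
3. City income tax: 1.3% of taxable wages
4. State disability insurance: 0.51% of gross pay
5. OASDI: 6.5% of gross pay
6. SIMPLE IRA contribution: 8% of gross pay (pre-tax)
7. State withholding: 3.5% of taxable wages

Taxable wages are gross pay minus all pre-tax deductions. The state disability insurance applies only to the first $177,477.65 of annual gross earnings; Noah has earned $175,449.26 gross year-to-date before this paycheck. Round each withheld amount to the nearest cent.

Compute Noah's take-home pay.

403(b): $2,704.95 × 0.079 = $213.69
SIMPLE IRA contribution: $2,704.95 × 0.08 = $216.40
Pre-tax total = $213.69 + $216.40 = $430.09
Taxable wages = $2,704.95 − $430.09 = $2,274.86
State withholding: $2,274.86 × 0.035 = $79.62
City income tax: $2,274.86 × 0.013 = $29.57
Paid family leave insurance: $2,704.95 × 0.0045 = $12.17
State disability insurance: only $177,477.65 − $175,449.26 = $2,028.39 of this check is subject → $2,028.39 × 0.0051 = $10.34
OASDI: $2,704.95 × 0.065 = $175.82
Total deductions = $213.69 + $216.40 + $79.62 + $29.57 + $12.17 + $10.34 + $175.82 = $737.61
Net pay = $2,704.95 − $737.61 = $1,967.34

$1,967.34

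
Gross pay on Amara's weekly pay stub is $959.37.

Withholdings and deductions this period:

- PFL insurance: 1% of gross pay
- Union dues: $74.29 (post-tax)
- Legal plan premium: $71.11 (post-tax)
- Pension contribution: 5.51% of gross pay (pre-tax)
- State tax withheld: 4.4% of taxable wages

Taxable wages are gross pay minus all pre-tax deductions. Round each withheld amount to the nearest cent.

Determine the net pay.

$711.63

Pension contribution: $959.37 × 0.0551 = $52.86
Taxable wages = $959.37 − $52.86 = $906.51
State tax withheld: $906.51 × 0.044 = $39.89
PFL insurance: $959.37 × 0.01 = $9.59
Union dues: $74.29
Legal plan premium: $71.11
Total deductions = $52.86 + $39.89 + $9.59 + $74.29 + $71.11 = $247.74
Net pay = $959.37 − $247.74 = $711.63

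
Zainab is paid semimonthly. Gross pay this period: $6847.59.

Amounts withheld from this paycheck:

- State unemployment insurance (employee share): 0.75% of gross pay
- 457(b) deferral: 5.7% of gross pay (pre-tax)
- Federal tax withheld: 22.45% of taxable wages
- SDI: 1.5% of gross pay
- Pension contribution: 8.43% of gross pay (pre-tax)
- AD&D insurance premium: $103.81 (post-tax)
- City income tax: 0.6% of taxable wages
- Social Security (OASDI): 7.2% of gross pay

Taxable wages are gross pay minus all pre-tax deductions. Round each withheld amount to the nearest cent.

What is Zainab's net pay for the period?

$3773.77

Pension contribution: $6847.59 × 0.0843 = $577.25
457(b) deferral: $6847.59 × 0.057 = $390.31
Pre-tax total = $577.25 + $390.31 = $967.56
Taxable wages = $6847.59 − $967.56 = $5880.03
City income tax: $5880.03 × 0.006 = $35.28
Federal tax withheld: $5880.03 × 0.2245 = $1320.07
Social Security (OASDI): $6847.59 × 0.072 = $493.03
SDI: $6847.59 × 0.015 = $102.71
State unemployment insurance (employee share): $6847.59 × 0.0075 = $51.36
AD&D insurance premium: $103.81
Total deductions = $577.25 + $390.31 + $35.28 + $1320.07 + $493.03 + $102.71 + $51.36 + $103.81 = $3073.82
Net pay = $6847.59 − $3073.82 = $3773.77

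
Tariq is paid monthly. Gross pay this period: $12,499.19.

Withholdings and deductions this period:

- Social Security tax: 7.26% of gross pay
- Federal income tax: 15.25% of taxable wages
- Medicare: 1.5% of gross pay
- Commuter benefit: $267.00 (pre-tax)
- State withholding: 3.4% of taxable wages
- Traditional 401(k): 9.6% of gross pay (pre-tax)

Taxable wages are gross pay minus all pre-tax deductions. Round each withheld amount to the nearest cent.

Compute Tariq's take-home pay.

$7,879.82

Traditional 401(k): $12,499.19 × 0.096 = $1,199.92
Commuter benefit: $267.00
Pre-tax total = $1,199.92 + $267.00 = $1,466.92
Taxable wages = $12,499.19 − $1,466.92 = $11,032.27
State withholding: $11,032.27 × 0.034 = $375.10
Federal income tax: $11,032.27 × 0.1525 = $1,682.42
Medicare: $12,499.19 × 0.015 = $187.49
Social Security tax: $12,499.19 × 0.0726 = $907.44
Total deductions = $1,199.92 + $267.00 + $375.10 + $1,682.42 + $187.49 + $907.44 = $4,619.37
Net pay = $12,499.19 − $4,619.37 = $7,879.82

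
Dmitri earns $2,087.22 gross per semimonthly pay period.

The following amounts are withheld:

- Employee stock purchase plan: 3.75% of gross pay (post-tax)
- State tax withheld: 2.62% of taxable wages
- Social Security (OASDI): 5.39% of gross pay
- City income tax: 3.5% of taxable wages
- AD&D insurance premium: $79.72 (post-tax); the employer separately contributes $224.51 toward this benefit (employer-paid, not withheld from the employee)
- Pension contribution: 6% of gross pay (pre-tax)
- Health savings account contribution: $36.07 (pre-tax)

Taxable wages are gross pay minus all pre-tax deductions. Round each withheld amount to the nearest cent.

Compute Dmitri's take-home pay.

$1,537.56

Pension contribution: $2,087.22 × 0.06 = $125.23
Health savings account contribution: $36.07
Pre-tax total = $125.23 + $36.07 = $161.30
Taxable wages = $2,087.22 − $161.30 = $1,925.92
City income tax: $1,925.92 × 0.035 = $67.41
State tax withheld: $1,925.92 × 0.0262 = $50.46
Social Security (OASDI): $2,087.22 × 0.0539 = $112.50
AD&D insurance premium: $79.72
Employee stock purchase plan: $2,087.22 × 0.0375 = $78.27
(Employer's $224.51 toward AD&D insurance premium is not withheld from the employee.)
Total deductions = $125.23 + $36.07 + $67.41 + $50.46 + $112.50 + $79.72 + $78.27 = $549.66
Net pay = $2,087.22 − $549.66 = $1,537.56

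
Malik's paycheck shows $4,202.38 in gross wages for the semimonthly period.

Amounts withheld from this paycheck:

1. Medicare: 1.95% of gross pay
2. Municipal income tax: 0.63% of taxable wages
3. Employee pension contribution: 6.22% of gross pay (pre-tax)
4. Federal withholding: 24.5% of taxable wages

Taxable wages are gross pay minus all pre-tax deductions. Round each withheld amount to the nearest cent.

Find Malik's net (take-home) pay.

$2,868.67

Employee pension contribution: $4,202.38 × 0.0622 = $261.39
Taxable wages = $4,202.38 − $261.39 = $3,940.99
Federal withholding: $3,940.99 × 0.245 = $965.54
Municipal income tax: $3,940.99 × 0.0063 = $24.83
Medicare: $4,202.38 × 0.0195 = $81.95
Total deductions = $261.39 + $965.54 + $24.83 + $81.95 = $1,333.71
Net pay = $4,202.38 − $1,333.71 = $2,868.67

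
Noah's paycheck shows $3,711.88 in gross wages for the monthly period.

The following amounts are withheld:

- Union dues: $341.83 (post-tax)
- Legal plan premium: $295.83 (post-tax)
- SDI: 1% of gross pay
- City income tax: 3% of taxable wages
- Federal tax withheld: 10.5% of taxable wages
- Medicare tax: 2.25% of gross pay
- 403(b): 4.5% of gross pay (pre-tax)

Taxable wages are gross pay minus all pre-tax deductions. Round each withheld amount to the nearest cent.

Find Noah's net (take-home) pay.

$2,307.99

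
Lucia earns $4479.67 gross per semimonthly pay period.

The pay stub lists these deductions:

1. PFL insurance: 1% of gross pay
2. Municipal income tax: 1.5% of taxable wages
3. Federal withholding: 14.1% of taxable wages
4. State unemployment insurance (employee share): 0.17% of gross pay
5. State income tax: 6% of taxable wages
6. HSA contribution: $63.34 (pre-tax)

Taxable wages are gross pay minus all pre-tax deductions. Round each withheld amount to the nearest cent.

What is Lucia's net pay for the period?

HSA contribution: $63.34
Taxable wages = $4479.67 − $63.34 = $4416.33
State income tax: $4416.33 × 0.06 = $264.98
Federal withholding: $4416.33 × 0.141 = $622.70
Municipal income tax: $4416.33 × 0.015 = $66.24
PFL insurance: $4479.67 × 0.01 = $44.80
State unemployment insurance (employee share): $4479.67 × 0.0017 = $7.62
Total deductions = $63.34 + $264.98 + $622.70 + $66.24 + $44.80 + $7.62 = $1069.68
Net pay = $4479.67 − $1069.68 = $3409.99

$3409.99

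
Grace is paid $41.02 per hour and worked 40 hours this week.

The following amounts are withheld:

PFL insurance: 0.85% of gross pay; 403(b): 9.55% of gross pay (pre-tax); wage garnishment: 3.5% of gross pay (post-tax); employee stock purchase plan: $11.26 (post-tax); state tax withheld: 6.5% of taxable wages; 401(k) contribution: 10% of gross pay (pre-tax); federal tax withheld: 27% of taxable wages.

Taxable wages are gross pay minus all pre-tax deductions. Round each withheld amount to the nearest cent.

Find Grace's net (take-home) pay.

Gross pay: 40 × $41.02 = $1,640.80
401(k) contribution: $1,640.80 × 0.1 = $164.08
403(b): $1,640.80 × 0.0955 = $156.70
Pre-tax total = $164.08 + $156.70 = $320.78
Taxable wages = $1,640.80 − $320.78 = $1,320.02
Federal tax withheld: $1,320.02 × 0.27 = $356.41
State tax withheld: $1,320.02 × 0.065 = $85.80
PFL insurance: $1,640.80 × 0.0085 = $13.95
Wage garnishment: $1,640.80 × 0.035 = $57.43
Employee stock purchase plan: $11.26
Total deductions = $164.08 + $156.70 + $356.41 + $85.80 + $13.95 + $57.43 + $11.26 = $845.63
Net pay = $1,640.80 − $845.63 = $795.17

$795.17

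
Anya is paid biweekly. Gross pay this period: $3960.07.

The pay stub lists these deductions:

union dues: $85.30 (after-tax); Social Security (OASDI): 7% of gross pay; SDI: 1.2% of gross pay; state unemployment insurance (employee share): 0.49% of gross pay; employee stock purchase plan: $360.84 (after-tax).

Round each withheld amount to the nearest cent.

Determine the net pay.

SDI: $3960.07 × 0.012 = $47.52
State unemployment insurance (employee share): $3960.07 × 0.0049 = $19.40
Social Security (OASDI): $3960.07 × 0.07 = $277.20
Union dues: $85.30
Employee stock purchase plan: $360.84
Total deductions = $47.52 + $19.40 + $277.20 + $85.30 + $360.84 = $790.26
Net pay = $3960.07 − $790.26 = $3169.81

$3169.81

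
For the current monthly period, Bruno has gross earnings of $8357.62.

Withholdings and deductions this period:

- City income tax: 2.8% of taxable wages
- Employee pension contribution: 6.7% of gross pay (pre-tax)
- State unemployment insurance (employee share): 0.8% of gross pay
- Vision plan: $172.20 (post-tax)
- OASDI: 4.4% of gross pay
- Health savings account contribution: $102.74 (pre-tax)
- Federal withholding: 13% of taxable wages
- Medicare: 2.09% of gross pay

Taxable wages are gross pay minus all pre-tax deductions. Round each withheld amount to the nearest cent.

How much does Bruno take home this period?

$5697.65

Health savings account contribution: $102.74
Employee pension contribution: $8357.62 × 0.067 = $559.96
Pre-tax total = $102.74 + $559.96 = $662.70
Taxable wages = $8357.62 − $662.70 = $7694.92
City income tax: $7694.92 × 0.028 = $215.46
Federal withholding: $7694.92 × 0.13 = $1000.34
OASDI: $8357.62 × 0.044 = $367.74
Medicare: $8357.62 × 0.0209 = $174.67
State unemployment insurance (employee share): $8357.62 × 0.008 = $66.86
Vision plan: $172.20
Total deductions = $102.74 + $559.96 + $215.46 + $1000.34 + $367.74 + $174.67 + $66.86 + $172.20 = $2659.97
Net pay = $8357.62 − $2659.97 = $5697.65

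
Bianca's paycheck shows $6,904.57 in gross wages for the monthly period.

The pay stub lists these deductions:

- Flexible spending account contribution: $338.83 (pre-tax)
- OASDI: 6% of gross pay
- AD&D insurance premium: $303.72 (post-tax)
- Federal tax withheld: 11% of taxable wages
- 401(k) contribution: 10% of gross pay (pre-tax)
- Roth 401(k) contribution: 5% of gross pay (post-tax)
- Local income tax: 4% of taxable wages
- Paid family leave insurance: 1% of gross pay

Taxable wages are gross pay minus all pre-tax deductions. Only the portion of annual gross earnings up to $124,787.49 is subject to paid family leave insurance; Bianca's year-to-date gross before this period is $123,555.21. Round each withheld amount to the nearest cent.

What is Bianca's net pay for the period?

$3,918.45

Flexible spending account contribution: $338.83
401(k) contribution: $6,904.57 × 0.1 = $690.46
Pre-tax total = $338.83 + $690.46 = $1,029.29
Taxable wages = $6,904.57 − $1,029.29 = $5,875.28
Local income tax: $5,875.28 × 0.04 = $235.01
Federal tax withheld: $5,875.28 × 0.11 = $646.28
OASDI: $6,904.57 × 0.06 = $414.27
Paid family leave insurance: only $124,787.49 − $123,555.21 = $1,232.28 of this check is subject → $1,232.28 × 0.01 = $12.32
Roth 401(k) contribution: $6,904.57 × 0.05 = $345.23
AD&D insurance premium: $303.72
Total deductions = $338.83 + $690.46 + $235.01 + $646.28 + $414.27 + $12.32 + $345.23 + $303.72 = $2,986.12
Net pay = $6,904.57 − $2,986.12 = $3,918.45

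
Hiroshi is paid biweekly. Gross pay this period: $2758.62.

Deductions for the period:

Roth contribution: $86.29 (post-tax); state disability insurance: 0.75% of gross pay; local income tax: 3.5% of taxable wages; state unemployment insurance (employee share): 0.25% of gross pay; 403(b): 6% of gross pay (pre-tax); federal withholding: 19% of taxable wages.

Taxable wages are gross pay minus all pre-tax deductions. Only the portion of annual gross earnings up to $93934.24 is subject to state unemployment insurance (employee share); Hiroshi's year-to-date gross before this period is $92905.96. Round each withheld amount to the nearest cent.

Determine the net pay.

$1900.10

403(b): $2758.62 × 0.06 = $165.52
Taxable wages = $2758.62 − $165.52 = $2593.10
Local income tax: $2593.10 × 0.035 = $90.76
Federal withholding: $2593.10 × 0.19 = $492.69
State disability insurance: $2758.62 × 0.0075 = $20.69
State unemployment insurance (employee share): only $93934.24 − $92905.96 = $1028.28 of this check is subject → $1028.28 × 0.0025 = $2.57
Roth contribution: $86.29
Total deductions = $165.52 + $90.76 + $492.69 + $20.69 + $2.57 + $86.29 = $858.52
Net pay = $2758.62 − $858.52 = $1900.10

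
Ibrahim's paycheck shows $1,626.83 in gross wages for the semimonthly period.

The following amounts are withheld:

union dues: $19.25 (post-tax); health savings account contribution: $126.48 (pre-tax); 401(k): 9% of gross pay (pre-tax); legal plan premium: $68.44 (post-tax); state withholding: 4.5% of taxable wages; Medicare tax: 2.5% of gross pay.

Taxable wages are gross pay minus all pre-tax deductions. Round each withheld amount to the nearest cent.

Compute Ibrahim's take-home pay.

401(k): $1,626.83 × 0.09 = $146.41
Health savings account contribution: $126.48
Pre-tax total = $146.41 + $126.48 = $272.89
Taxable wages = $1,626.83 − $272.89 = $1,353.94
State withholding: $1,353.94 × 0.045 = $60.93
Medicare tax: $1,626.83 × 0.025 = $40.67
Union dues: $19.25
Legal plan premium: $68.44
Total deductions = $146.41 + $126.48 + $60.93 + $40.67 + $19.25 + $68.44 = $462.18
Net pay = $1,626.83 − $462.18 = $1,164.65

$1,164.65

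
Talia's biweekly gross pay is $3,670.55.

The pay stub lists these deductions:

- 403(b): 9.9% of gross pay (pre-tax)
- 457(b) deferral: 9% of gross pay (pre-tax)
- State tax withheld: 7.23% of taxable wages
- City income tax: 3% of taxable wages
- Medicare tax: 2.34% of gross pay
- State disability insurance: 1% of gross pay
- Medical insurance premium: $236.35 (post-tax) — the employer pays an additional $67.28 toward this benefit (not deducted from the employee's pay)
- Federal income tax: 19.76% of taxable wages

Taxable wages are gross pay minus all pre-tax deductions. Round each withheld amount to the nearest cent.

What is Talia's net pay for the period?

403(b): $3,670.55 × 0.099 = $363.38
457(b) deferral: $3,670.55 × 0.09 = $330.35
Pre-tax total = $363.38 + $330.35 = $693.73
Taxable wages = $3,670.55 − $693.73 = $2,976.82
Federal income tax: $2,976.82 × 0.1976 = $588.22
City income tax: $2,976.82 × 0.03 = $89.30
State tax withheld: $2,976.82 × 0.0723 = $215.22
Medicare tax: $3,670.55 × 0.0234 = $85.89
State disability insurance: $3,670.55 × 0.01 = $36.71
Medical insurance premium: $236.35
(Employer's $67.28 toward medical insurance premium is not withheld from the employee.)
Total deductions = $363.38 + $330.35 + $588.22 + $89.30 + $215.22 + $85.89 + $36.71 + $236.35 = $1,945.42
Net pay = $3,670.55 − $1,945.42 = $1,725.13

$1,725.13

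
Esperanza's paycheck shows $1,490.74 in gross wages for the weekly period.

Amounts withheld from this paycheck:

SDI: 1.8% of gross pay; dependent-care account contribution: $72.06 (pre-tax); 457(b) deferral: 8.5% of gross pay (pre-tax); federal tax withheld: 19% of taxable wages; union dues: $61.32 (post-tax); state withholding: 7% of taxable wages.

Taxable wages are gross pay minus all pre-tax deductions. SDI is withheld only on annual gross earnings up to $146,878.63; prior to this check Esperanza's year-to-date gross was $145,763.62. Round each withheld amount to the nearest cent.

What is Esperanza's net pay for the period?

$874.67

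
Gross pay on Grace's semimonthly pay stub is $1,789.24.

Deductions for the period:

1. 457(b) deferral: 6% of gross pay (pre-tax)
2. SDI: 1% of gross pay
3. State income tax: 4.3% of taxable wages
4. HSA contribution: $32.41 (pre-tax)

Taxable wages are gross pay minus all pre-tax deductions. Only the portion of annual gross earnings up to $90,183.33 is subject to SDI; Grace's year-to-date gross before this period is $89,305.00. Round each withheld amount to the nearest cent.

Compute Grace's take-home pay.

HSA contribution: $32.41
457(b) deferral: $1,789.24 × 0.06 = $107.35
Pre-tax total = $32.41 + $107.35 = $139.76
Taxable wages = $1,789.24 − $139.76 = $1,649.48
State income tax: $1,649.48 × 0.043 = $70.93
SDI: only $90,183.33 − $89,305.00 = $878.33 of this check is subject → $878.33 × 0.01 = $8.78
Total deductions = $32.41 + $107.35 + $70.93 + $8.78 = $219.47
Net pay = $1,789.24 − $219.47 = $1,569.77

$1,569.77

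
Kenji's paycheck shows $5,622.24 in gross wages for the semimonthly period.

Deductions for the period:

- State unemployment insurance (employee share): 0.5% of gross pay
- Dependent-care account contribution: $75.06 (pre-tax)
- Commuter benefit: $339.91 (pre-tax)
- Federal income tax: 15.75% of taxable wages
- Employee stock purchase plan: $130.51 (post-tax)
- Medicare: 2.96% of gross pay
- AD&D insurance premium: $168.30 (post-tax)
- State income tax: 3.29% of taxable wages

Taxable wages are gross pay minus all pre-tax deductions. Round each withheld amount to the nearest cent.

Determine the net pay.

$3,722.46

Commuter benefit: $339.91
Dependent-care account contribution: $75.06
Pre-tax total = $339.91 + $75.06 = $414.97
Taxable wages = $5,622.24 − $414.97 = $5,207.27
State income tax: $5,207.27 × 0.0329 = $171.32
Federal income tax: $5,207.27 × 0.1575 = $820.15
Medicare: $5,622.24 × 0.0296 = $166.42
State unemployment insurance (employee share): $5,622.24 × 0.005 = $28.11
Employee stock purchase plan: $130.51
AD&D insurance premium: $168.30
Total deductions = $339.91 + $75.06 + $171.32 + $820.15 + $166.42 + $28.11 + $130.51 + $168.30 = $1,899.78
Net pay = $5,622.24 − $1,899.78 = $3,722.46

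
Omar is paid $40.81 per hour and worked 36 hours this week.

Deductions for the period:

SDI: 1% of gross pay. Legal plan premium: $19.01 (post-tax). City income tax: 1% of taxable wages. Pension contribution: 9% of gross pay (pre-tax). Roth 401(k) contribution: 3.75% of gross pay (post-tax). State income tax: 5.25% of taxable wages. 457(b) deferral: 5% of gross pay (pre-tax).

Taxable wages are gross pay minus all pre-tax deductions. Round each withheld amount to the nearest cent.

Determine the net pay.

Gross pay: 36 × $40.81 = $1,469.16
457(b) deferral: $1,469.16 × 0.05 = $73.46
Pension contribution: $1,469.16 × 0.09 = $132.22
Pre-tax total = $73.46 + $132.22 = $205.68
Taxable wages = $1,469.16 − $205.68 = $1,263.48
State income tax: $1,263.48 × 0.0525 = $66.33
City income tax: $1,263.48 × 0.01 = $12.63
SDI: $1,469.16 × 0.01 = $14.69
Legal plan premium: $19.01
Roth 401(k) contribution: $1,469.16 × 0.0375 = $55.09
Total deductions = $73.46 + $132.22 + $66.33 + $12.63 + $14.69 + $19.01 + $55.09 = $373.43
Net pay = $1,469.16 − $373.43 = $1,095.73

$1,095.73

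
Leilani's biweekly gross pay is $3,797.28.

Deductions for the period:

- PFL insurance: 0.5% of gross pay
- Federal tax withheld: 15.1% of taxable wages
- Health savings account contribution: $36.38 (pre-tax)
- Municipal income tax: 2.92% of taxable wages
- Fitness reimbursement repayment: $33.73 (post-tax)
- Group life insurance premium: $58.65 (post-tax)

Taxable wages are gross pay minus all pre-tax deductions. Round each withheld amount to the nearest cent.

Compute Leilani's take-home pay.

$2,971.81

Health savings account contribution: $36.38
Taxable wages = $3,797.28 − $36.38 = $3,760.90
Federal tax withheld: $3,760.90 × 0.151 = $567.90
Municipal income tax: $3,760.90 × 0.0292 = $109.82
PFL insurance: $3,797.28 × 0.005 = $18.99
Group life insurance premium: $58.65
Fitness reimbursement repayment: $33.73
Total deductions = $36.38 + $567.90 + $109.82 + $18.99 + $58.65 + $33.73 = $825.47
Net pay = $3,797.28 − $825.47 = $2,971.81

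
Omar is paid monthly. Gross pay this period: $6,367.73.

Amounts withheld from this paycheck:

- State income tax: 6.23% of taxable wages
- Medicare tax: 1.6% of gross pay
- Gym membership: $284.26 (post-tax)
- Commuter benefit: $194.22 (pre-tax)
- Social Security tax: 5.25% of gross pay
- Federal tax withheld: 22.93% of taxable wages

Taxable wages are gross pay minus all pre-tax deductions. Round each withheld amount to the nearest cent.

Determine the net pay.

$3,652.86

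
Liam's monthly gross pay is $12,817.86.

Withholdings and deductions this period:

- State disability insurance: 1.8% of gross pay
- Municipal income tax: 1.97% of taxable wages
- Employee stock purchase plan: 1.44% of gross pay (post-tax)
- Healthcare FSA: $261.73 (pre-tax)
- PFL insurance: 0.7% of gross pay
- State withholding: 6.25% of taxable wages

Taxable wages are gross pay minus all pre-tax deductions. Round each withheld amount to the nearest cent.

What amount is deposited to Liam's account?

Healthcare FSA: $261.73
Taxable wages = $12,817.86 − $261.73 = $12,556.13
State withholding: $12,556.13 × 0.0625 = $784.76
Municipal income tax: $12,556.13 × 0.0197 = $247.36
State disability insurance: $12,817.86 × 0.018 = $230.72
PFL insurance: $12,817.86 × 0.007 = $89.73
Employee stock purchase plan: $12,817.86 × 0.0144 = $184.58
Total deductions = $261.73 + $784.76 + $247.36 + $230.72 + $89.73 + $184.58 = $1,798.88
Net pay = $12,817.86 − $1,798.88 = $11,018.98

$11,018.98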